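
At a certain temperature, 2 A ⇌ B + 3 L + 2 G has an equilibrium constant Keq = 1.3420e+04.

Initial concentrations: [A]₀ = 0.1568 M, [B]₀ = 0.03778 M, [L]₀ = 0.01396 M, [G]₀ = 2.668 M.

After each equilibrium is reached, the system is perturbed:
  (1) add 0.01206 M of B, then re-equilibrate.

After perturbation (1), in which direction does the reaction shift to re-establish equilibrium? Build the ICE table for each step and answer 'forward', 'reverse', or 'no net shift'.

Direction: reverse

Q₀ = 2.9758e-05 vs Keq = 1.3420e+04 ⇒ Q<K, forward
Step 1:
                   A          B          L          G
  Initial     0.1568    0.03778    0.01396      2.668
  Change     -0.1558    0.07789     0.2337     0.1558
  Equil     0.001022     0.1157     0.2476      2.824
  solve Keq expr → x = 0.07789; check Q = 1.3420e+04
Then add 0.01206 M of B.
Step 2:
                   A          B          L          G
  Initial   0.001022     0.1277     0.2476      2.824
  Change  5.1307e-05 -2.5654e-05 -7.6961e-05 -5.1307e-05
  Equil     0.001073     0.1277     0.2476      2.824
  solve Keq expr → x = -2.5654e-05; check Q = 1.3420e+04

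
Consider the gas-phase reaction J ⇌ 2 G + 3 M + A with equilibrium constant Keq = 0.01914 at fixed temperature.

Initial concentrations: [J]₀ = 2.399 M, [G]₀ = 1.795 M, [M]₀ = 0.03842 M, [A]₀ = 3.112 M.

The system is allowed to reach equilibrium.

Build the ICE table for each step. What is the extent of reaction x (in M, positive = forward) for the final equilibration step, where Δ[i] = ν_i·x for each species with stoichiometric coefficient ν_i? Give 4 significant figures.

x = 0.04041 M

Q₀ = 2.3703e-04 vs Keq = 0.01914 ⇒ Q<K, forward
Step 1:
                    J           G           M           A
  I             2.399       1.795     0.03842       3.112
  C          -0.04041     0.08082      0.1212     0.04041
  E             2.359       1.876      0.1597       3.152
  solve Keq expr → x = 0.04041; check Q = 0.01914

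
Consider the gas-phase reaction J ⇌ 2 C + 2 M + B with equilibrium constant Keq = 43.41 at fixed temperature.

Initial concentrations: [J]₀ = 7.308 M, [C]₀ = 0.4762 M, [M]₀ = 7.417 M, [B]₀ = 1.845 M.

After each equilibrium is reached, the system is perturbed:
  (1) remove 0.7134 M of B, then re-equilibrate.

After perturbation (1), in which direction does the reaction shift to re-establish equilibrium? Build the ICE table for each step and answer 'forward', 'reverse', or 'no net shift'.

Q₀ = 3.149 vs Keq = 43.41 ⇒ Q<K, forward
Step 1:
                   J          C          M          B
  init         7.308     0.4762      7.417      1.845
  Δ          -0.4475      0.895      0.895     0.4475
  eq            6.86      1.371      8.312      2.293
  solve Keq expr → x = 0.4475; check Q = 43.41
Then remove 0.7134 M of B.
Step 2:
                   J          C          M          B
  init          6.86      1.371      8.312      1.579
  Δ         -0.09386     0.1877     0.1877    0.09386
  eq           6.767      1.559        8.5      1.673
  solve Keq expr → x = 0.09386; check Q = 43.41

Direction: forward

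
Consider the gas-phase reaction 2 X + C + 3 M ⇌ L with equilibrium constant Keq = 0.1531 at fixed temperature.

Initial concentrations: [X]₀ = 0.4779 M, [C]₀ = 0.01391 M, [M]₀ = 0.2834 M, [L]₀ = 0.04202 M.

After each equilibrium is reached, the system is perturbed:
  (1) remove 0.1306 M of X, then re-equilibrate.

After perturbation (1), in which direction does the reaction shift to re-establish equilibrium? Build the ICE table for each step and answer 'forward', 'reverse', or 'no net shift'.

Q₀ = 581.1 vs Keq = 0.1531 ⇒ Q>K, reverse
Step 1:
                  X         C         M         L
  Initial    0.4779   0.01391    0.2834   0.04202
  Change    0.08367   0.04184    0.1255  -0.04184
  Equil      0.5616   0.05575    0.4089 1.8402e-04
  solve Keq expr → x = -0.04184; check Q = 0.1531
Then remove 0.1306 M of X.
Step 2:
                  X         C         M         L
  Initial     0.431   0.05575    0.4089 1.8402e-04
  Change  1.5048e-04 7.5239e-05 2.2572e-04 -7.5239e-05
  Equil      0.4311   0.05582    0.4091 1.0879e-04
  solve Keq expr → x = -7.5239e-05; check Q = 0.1531

Direction: reverse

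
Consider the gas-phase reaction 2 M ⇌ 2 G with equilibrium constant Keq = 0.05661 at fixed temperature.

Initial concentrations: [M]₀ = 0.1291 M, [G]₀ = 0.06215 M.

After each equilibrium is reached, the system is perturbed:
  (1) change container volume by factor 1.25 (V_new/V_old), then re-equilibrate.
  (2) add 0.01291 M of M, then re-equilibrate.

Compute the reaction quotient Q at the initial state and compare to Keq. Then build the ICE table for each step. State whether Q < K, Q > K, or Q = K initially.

Q₀ = 0.2318 vs Keq = 0.05661 ⇒ Q>K, reverse
Step 1:
                    M           G
  I            0.1291     0.06215
  C           0.02539    -0.02539
  E            0.1545     0.03676
  solve Keq expr → x = -0.0127; check Q = 0.05661
Then change container volume by factor 1.25 (V_new/V_old).
Step 2:
                    M           G
  I            0.1236     0.02941
  C                 0           0
  E            0.1236     0.02941
  solve Keq expr → x = 0; check Q = 0.05661
Then add 0.01291 M of M.
Step 3:
                    M           G
  I            0.1365     0.02941
  C         -0.002481    0.002481
  E             0.134     0.03189
  solve Keq expr → x = 0.001241; check Q = 0.05661

Q₀ = 0.2318; Q > K (proceeds reverse)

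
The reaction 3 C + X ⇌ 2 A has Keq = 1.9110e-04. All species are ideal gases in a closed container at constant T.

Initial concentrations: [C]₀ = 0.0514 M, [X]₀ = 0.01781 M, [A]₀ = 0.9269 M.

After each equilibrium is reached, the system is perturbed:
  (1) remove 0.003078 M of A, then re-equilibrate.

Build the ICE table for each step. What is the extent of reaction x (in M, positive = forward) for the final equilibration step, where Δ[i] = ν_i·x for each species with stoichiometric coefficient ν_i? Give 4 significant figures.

x = 0.001489 M

Q₀ = 3.5523e+05 vs Keq = 1.9110e-04 ⇒ Q>K, reverse
Step 1:
                  C         X         A
  I          0.0514   0.01781    0.9269
  C           1.366    0.4554   -0.9108
  E           1.418    0.4732   0.01605
  solve Keq expr → x = -0.4554; check Q = 1.9110e-04
Then remove 0.003078 M of A.
Step 2:
                  C         X         A
  I           1.418    0.4732   0.01297
  C       -0.004466 -0.001489  0.002977
  E           1.413    0.4717   0.01595
  solve Keq expr → x = 0.001489; check Q = 1.9110e-04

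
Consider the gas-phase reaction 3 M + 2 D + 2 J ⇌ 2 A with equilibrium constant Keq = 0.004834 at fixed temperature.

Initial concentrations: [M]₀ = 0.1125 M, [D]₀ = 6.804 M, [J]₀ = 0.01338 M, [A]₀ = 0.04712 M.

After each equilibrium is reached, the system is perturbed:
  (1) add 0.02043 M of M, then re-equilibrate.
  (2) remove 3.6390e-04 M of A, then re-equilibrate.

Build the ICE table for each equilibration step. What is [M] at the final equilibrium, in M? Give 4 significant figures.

Q₀ = 188.2 vs Keq = 0.004834 ⇒ Q>K, reverse
Step 1:
                   M          D          J          A
  Initial     0.1125      6.804    0.01338    0.04712
  Change      0.0675      0.045      0.045     -0.045
  Equil         0.18      6.849    0.05838   0.002123
  solve Keq expr → x = -0.0225; check Q = 0.004834
Then add 0.02043 M of M.
Step 2:
                   M          D          J          A
  Initial     0.2004      6.849    0.05838   0.002123
  Change  -5.2034e-04 -3.4689e-04 -3.4689e-04 3.4689e-04
  Equil       0.1999      6.849    0.05803    0.00247
  solve Keq expr → x = 1.7345e-04; check Q = 0.004834
Then remove 3.6390e-04 M of A.
Step 3:
                   M          D          J          A
  Initial     0.1999      6.849    0.05803   0.002106
  Change  -5.0989e-04 -3.3992e-04 -3.3992e-04 3.3992e-04
  Equil       0.1994      6.848    0.05769   0.002446
  solve Keq expr → x = 1.6996e-04; check Q = 0.004834

[M]_eq = 0.1994 M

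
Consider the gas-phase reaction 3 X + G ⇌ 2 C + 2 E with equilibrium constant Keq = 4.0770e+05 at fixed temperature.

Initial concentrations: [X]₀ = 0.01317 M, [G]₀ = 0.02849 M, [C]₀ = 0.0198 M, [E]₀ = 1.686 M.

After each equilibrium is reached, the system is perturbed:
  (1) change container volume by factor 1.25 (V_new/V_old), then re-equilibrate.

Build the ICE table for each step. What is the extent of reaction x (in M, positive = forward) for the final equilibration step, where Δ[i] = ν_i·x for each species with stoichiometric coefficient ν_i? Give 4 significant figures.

x = 0 M

Q₀ = 1.7124e+04 vs Keq = 4.0770e+05 ⇒ Q<K, forward
Step 1:
                   X          G          C          E
  init       0.01317    0.02849     0.0198      1.686
  Δ        -0.007655  -0.002552   0.005103   0.005103
  eq        0.005515    0.02594     0.0249      1.691
  solve Keq expr → x = 0.002552; check Q = 4.0770e+05
Then change container volume by factor 1.25 (V_new/V_old).
Step 2:
                   X          G          C          E
  init      0.004412    0.02075    0.01992      1.353
  Δ                0          0          0          0
  eq        0.004412    0.02075    0.01992      1.353
  solve Keq expr → x = 0; check Q = 4.0770e+05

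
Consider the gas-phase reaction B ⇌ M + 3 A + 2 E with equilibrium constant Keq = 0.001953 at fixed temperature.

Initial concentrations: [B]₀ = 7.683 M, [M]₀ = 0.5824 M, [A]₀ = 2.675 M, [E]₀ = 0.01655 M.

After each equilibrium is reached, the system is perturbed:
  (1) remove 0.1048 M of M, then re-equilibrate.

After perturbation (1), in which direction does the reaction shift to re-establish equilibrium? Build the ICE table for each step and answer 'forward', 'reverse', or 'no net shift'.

Direction: forward

Q₀ = 3.9743e-04 vs Keq = 0.001953 ⇒ Q<K, forward
Step 1:
                   B          M          A          E
  init         7.683     0.5824      2.675    0.01655
  Δ        -0.009618   0.009618    0.02885    0.01924
  eq           7.673      0.592      2.704    0.03579
  solve Keq expr → x = 0.009618; check Q = 0.001953
Then remove 0.1048 M of M.
Step 2:
                   B          M          A          E
  init         7.673     0.4872      2.704    0.03579
  Δ        -0.001737   0.001737    0.00521   0.003473
  eq           7.672      0.489      2.709    0.03926
  solve Keq expr → x = 0.001737; check Q = 0.001953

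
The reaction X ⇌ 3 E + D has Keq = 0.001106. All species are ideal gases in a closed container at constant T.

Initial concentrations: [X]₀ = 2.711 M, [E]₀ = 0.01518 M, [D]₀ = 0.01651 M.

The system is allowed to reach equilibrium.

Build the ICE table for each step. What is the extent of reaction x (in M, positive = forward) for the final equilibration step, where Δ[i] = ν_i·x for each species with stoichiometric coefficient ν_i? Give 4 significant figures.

Q₀ = 2.1303e-08 vs Keq = 0.001106 ⇒ Q<K, forward
Step 1:
                  X         E         D
  I           2.711   0.01518   0.01651
  C        -0.09395    0.2818   0.09395
  E           2.617     0.297    0.1105
  solve Keq expr → x = 0.09395; check Q = 0.001106

x = 0.09395 M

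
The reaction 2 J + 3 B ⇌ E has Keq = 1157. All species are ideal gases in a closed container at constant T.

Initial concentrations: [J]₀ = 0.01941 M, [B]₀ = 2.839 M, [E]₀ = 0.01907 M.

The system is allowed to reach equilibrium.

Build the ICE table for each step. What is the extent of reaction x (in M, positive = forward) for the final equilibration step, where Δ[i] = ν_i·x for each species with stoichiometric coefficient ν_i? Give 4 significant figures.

x = 0.009181 M

Q₀ = 2.212 vs Keq = 1157 ⇒ Q<K, forward
Step 1:
                   J          B          E
  I          0.01941      2.839    0.01907
  C         -0.01836   -0.02754   0.009181
  E         0.001048      2.811    0.02825
  solve Keq expr → x = 0.009181; check Q = 1157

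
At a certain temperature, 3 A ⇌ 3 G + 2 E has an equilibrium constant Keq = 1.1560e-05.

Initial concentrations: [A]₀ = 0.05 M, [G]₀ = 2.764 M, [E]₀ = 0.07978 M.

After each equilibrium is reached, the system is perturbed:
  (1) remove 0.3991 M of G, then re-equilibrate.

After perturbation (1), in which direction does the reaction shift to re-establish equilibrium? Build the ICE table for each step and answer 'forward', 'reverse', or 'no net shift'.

Direction: forward

Q₀ = 1075 vs Keq = 1.1560e-05 ⇒ Q>K, reverse
Step 1:
                  A         G         E
  Initial      0.05     2.764   0.07978
  Change     0.1196   -0.1196  -0.07972
  Equil      0.1696     2.644 5.5217e-05
  solve Keq expr → x = -0.03986; check Q = 1.1560e-05
Then remove 0.3991 M of G.
Step 2:
                  A         G         E
  Initial    0.1696     2.245 5.5217e-05
  Change  -2.3014e-05 2.3014e-05 1.5343e-05
  Equil      0.1696     2.245 7.0560e-05
  solve Keq expr → x = 7.6713e-06; check Q = 1.1560e-05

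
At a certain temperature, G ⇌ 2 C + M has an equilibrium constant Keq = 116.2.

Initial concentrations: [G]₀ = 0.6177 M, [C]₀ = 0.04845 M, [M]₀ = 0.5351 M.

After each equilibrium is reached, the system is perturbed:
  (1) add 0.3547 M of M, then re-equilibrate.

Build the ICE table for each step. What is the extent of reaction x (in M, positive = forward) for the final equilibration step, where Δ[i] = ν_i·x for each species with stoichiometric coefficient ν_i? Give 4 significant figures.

Q₀ = 0.002034 vs Keq = 116.2 ⇒ Q<K, forward
Step 1:
                    G           C           M
  Initial      0.6177     0.04845      0.5351
  Change      -0.6023       1.205      0.6023
  Equil       0.01537       1.253       1.137
  solve Keq expr → x = 0.6023; check Q = 116.2
Then add 0.3547 M of M.
Step 2:
                    G           C           M
  Initial     0.01537       1.253       1.492
  Change     0.004449   -0.008897   -0.004449
  Equil       0.01982       1.244       1.488
  solve Keq expr → x = -0.004449; check Q = 116.2

x = -0.004449 M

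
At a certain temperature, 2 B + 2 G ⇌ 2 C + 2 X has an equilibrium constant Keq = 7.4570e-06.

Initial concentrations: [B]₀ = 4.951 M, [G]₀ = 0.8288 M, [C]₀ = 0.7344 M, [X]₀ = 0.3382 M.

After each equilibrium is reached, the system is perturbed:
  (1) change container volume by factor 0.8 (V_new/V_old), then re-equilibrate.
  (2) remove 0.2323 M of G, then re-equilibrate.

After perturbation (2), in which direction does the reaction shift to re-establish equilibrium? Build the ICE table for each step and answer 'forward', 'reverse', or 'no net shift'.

Direction: reverse

Q₀ = 0.003664 vs Keq = 7.4570e-06 ⇒ Q>K, reverse
Step 1:
                   B          G          C          X
  I            4.951     0.8288     0.7344     0.3382
  C           0.3008     0.3008    -0.3008    -0.3008
  E            5.252       1.13     0.4336    0.03737
  solve Keq expr → x = -0.1504; check Q = 7.4570e-06
Then change container volume by factor 0.8 (V_new/V_old).
Step 2:
                   B          G          C          X
  I            6.565      1.412      0.542    0.04671
  C                0          0          0          0
  E            6.565      1.412      0.542    0.04671
  solve Keq expr → x = 0; check Q = 7.4570e-06
Then remove 0.2323 M of G.
Step 3:
                   B          G          C          X
  I            6.565       1.18      0.542    0.04671
  C         0.006907   0.006907  -0.006907  -0.006907
  E            6.572      1.187     0.5351     0.0398
  solve Keq expr → x = -0.003453; check Q = 7.4570e-06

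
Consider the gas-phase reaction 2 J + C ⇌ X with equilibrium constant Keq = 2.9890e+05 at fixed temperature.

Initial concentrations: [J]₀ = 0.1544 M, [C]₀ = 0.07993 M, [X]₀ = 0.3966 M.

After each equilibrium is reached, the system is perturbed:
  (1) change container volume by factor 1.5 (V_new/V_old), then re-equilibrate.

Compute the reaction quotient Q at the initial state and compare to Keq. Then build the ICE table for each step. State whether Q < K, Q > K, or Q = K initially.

Q₀ = 208.1; Q < K (proceeds forward)

Q₀ = 208.1 vs Keq = 2.9890e+05 ⇒ Q<K, forward
Step 1:
                   J          C          X
  init        0.1544    0.07993     0.3966
  Δ          -0.1414   -0.07069    0.07069
  eq         0.01301   0.009235     0.4673
  solve Keq expr → x = 0.07069; check Q = 2.9890e+05
Then change container volume by factor 1.5 (V_new/V_old).
Step 2:
                   J          C          X
  init      0.008674   0.006157     0.3115
  Δ         0.002975   0.001487  -0.001487
  eq         0.01165   0.007644       0.31
  solve Keq expr → x = -0.001487; check Q = 2.9890e+05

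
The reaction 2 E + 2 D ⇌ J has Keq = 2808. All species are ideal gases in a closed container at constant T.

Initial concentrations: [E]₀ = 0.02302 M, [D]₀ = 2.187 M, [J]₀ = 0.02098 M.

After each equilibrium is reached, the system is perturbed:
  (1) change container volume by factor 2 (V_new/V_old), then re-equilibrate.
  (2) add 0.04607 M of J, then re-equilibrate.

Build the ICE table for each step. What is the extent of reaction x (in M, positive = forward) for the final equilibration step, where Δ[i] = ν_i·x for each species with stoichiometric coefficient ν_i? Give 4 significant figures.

Q₀ = 8.277 vs Keq = 2808 ⇒ Q<K, forward
Step 1:
                    E           D           J
  I           0.02302       2.187     0.02098
  C          -0.02147    -0.02147     0.01073
  E          0.001552       2.166     0.03171
  solve Keq expr → x = 0.01073; check Q = 2808
Then change container volume by factor 2 (V_new/V_old).
Step 2:
                    E           D           J
  I        7.7595e-04       1.083     0.01586
  C          0.001368    0.001368 -6.8410e-04
  E          0.002144       1.084     0.01517
  solve Keq expr → x = -6.8410e-04; check Q = 2808
Then add 0.04607 M of J.
Step 3:
                    E           D           J
  I          0.002144       1.084     0.06124
  C          0.002118    0.002118   -0.001059
  E          0.004262       1.086     0.06018
  solve Keq expr → x = -0.001059; check Q = 2808

x = -0.001059 M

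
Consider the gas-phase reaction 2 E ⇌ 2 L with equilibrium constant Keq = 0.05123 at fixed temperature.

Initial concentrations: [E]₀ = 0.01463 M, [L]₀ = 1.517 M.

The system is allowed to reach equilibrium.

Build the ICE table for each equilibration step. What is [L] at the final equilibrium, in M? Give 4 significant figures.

[L]_eq = 0.2827 M

Q₀ = 1.0752e+04 vs Keq = 0.05123 ⇒ Q>K, reverse
Step 1:
                   E          L
  init       0.01463      1.517
  Δ            1.234     -1.234
  eq           1.249     0.2827
  solve Keq expr → x = -0.6172; check Q = 0.05123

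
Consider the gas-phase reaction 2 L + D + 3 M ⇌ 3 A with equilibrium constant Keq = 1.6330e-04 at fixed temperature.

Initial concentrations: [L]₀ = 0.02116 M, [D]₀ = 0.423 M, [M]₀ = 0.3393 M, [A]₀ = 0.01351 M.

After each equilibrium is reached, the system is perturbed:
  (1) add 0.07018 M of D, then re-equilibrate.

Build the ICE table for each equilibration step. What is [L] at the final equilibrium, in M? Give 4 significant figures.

Q₀ = 0.3333 vs Keq = 1.6330e-04 ⇒ Q>K, reverse
Step 1:
                  L         D         M         A
  I         0.02116     0.423    0.3393   0.01351
  C        0.008091  0.004046   0.01214  -0.01214
  E         0.02925     0.427    0.3514  0.001373
  solve Keq expr → x = -0.004046; check Q = 1.6330e-04
Then add 0.07018 M of D.
Step 2:
                  L         D         M         A
  I         0.02925    0.4972    0.3514  0.001373
  C       -4.6407e-05 -2.3203e-05 -6.9610e-05 6.9610e-05
  E          0.0292    0.4972    0.3514  0.001443
  solve Keq expr → x = 2.3203e-05; check Q = 1.6330e-04

[L]_eq = 0.0292 M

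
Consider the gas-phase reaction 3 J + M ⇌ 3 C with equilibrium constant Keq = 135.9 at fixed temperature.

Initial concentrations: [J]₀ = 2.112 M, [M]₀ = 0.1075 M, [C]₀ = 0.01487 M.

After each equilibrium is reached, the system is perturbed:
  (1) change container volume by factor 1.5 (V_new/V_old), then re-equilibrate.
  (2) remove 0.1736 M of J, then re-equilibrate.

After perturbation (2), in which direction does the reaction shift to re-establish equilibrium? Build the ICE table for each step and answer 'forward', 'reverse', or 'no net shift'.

Q₀ = 3.2467e-06 vs Keq = 135.9 ⇒ Q<K, forward
Step 1:
                    J           M           C
  init          2.112      0.1075     0.01487
  Δ           -0.3224     -0.1075      0.3224
  eq             1.79  4.9230e-05      0.3372
  solve Keq expr → x = 0.1075; check Q = 135.9
Then change container volume by factor 1.5 (V_new/V_old).
Step 2:
                    J           M           C
  init          1.193  3.2820e-05      0.2248
  Δ        4.9115e-05  1.6372e-05 -4.9115e-05
  eq            1.193  4.9191e-05      0.2248
  solve Keq expr → x = -1.6372e-05; check Q = 135.9
Then remove 0.1736 M of J.
Step 3:
                    J           M           C
  init           1.02  4.9191e-05      0.2248
  Δ        8.8606e-05  2.9535e-05 -8.8606e-05
  eq             1.02  7.8727e-05      0.2247
  solve Keq expr → x = -2.9535e-05; check Q = 135.9

Direction: reverse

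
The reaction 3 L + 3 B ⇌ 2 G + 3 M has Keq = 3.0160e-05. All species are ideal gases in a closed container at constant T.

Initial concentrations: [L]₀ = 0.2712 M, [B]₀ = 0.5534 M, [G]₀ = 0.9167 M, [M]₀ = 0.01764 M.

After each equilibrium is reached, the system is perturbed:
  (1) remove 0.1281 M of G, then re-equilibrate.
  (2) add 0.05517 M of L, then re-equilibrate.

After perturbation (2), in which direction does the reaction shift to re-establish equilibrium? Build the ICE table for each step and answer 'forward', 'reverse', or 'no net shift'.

Q₀ = 0.001364 vs Keq = 3.0160e-05 ⇒ Q>K, reverse
Step 1:
                    L           B           G           M
  init         0.2712      0.5534      0.9167     0.01764
  Δ           0.01232     0.01232   -0.008212    -0.01232
  eq           0.2835      0.5657      0.9085    0.005322
  solve Keq expr → x = -0.004106; check Q = 3.0160e-05
Then remove 0.1281 M of G.
Step 2:
                    L           B           G           M
  init         0.2835      0.5657      0.7804    0.005322
  Δ       -5.4864e-04 -5.4864e-04  3.6576e-04  5.4864e-04
  eq            0.283      0.5652      0.7808    0.005871
  solve Keq expr → x = 1.8288e-04; check Q = 3.0160e-05
Then add 0.05517 M of L.
Step 3:
                    L           B           G           M
  init         0.3381      0.5652      0.7808    0.005871
  Δ         -0.001104   -0.001104  7.3582e-04    0.001104
  eq            0.337      0.5641      0.7815    0.006975
  solve Keq expr → x = 3.6791e-04; check Q = 3.0160e-05

Direction: forward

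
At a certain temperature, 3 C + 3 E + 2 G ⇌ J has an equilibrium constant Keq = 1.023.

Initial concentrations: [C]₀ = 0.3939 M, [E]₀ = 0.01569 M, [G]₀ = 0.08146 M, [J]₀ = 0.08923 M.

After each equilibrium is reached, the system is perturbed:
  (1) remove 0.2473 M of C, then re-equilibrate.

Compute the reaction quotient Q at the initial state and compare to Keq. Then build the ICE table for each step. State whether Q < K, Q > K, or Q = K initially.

Q₀ = 5.6963e+07 vs Keq = 1.023 ⇒ Q>K, reverse
Step 1:
                   C          E          G          J
  Initial     0.3939    0.01569    0.08146    0.08923
  Change      0.2664     0.2664     0.1776   -0.08879
  Equil       0.6603     0.2821      0.259 4.4331e-04
  solve Keq expr → x = -0.08879; check Q = 1.023
Then remove 0.2473 M of C.
Step 2:
                   C          E          G          J
  Initial      0.413     0.2821      0.259 4.4331e-04
  Change  9.9699e-04 9.9699e-04 6.6466e-04 -3.3233e-04
  Equil        0.414      0.283     0.2597 1.1098e-04
  solve Keq expr → x = -3.3233e-04; check Q = 1.023

Q₀ = 5.6963e+07; Q > K (proceeds reverse)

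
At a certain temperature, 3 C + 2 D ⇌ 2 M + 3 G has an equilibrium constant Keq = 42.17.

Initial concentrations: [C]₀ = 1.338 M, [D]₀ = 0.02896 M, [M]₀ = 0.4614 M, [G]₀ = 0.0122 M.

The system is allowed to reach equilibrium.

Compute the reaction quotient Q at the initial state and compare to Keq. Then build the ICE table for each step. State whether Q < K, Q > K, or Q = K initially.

Q₀ = 1.9243e-04 vs Keq = 42.17 ⇒ Q<K, forward
Step 1:
                  C         D         M         G
  I           1.338   0.02896    0.4614    0.0122
  C        -0.04246  -0.02831   0.02831   0.04246
  E           1.296 6.5352e-04    0.4897   0.05466
  solve Keq expr → x = 0.01415; check Q = 42.17

Q₀ = 1.9243e-04; Q < K (proceeds forward)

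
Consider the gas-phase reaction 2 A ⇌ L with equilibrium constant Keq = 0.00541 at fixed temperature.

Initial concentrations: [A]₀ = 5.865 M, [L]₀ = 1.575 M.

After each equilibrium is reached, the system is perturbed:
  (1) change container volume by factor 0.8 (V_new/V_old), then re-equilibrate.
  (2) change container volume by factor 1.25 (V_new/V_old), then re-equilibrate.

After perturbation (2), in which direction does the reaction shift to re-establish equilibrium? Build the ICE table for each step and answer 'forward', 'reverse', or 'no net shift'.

Direction: reverse

Q₀ = 0.04579 vs Keq = 0.00541 ⇒ Q>K, reverse
Step 1:
                  A         L
  Initial     5.865     1.575
  Change      2.409    -1.205
  Equil       8.274    0.3704
  solve Keq expr → x = -1.205; check Q = 0.00541
Then change container volume by factor 0.8 (V_new/V_old).
Step 2:
                  A         L
  Initial     10.34     0.463
  Change    -0.1895   0.09474
  Equil       10.15    0.5577
  solve Keq expr → x = 0.09474; check Q = 0.00541
Then change container volume by factor 1.25 (V_new/V_old).
Step 3:
                  A         L
  Initial     8.123    0.4462
  Change     0.1516  -0.07579
  Equil       8.274    0.3704
  solve Keq expr → x = -0.07579; check Q = 0.00541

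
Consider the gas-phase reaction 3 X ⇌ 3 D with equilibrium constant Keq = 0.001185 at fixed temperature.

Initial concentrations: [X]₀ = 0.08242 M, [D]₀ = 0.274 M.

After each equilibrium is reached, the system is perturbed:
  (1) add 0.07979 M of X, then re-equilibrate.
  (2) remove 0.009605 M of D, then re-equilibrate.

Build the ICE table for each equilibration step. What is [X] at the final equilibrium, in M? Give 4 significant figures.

[X]_eq = 0.3858 M

Q₀ = 36.74 vs Keq = 0.001185 ⇒ Q>K, reverse
Step 1:
                  X         D
  init      0.08242     0.274
  Δ          0.2399   -0.2399
  eq         0.3223   0.03411
  solve Keq expr → x = -0.07996; check Q = 0.001185
Then add 0.07979 M of X.
Step 2:
                  X         D
  init       0.4021   0.03411
  Δ       -0.007635  0.007635
  eq         0.3945   0.04174
  solve Keq expr → x = 0.002545; check Q = 0.001185
Then remove 0.009605 M of D.
Step 3:
                  X         D
  init       0.3945   0.03214
  Δ       -0.008686  0.008686
  eq         0.3858   0.04082
  solve Keq expr → x = 0.002895; check Q = 0.001185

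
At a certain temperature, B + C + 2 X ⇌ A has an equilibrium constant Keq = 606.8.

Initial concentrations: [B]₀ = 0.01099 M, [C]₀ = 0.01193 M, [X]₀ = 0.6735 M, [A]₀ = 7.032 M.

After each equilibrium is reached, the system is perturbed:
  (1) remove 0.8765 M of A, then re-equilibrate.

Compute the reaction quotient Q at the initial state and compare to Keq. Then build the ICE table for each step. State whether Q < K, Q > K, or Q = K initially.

Q₀ = 1.1824e+05 vs Keq = 606.8 ⇒ Q>K, reverse
Step 1:
                  B         C         X         A
  init      0.01099   0.01193    0.6735     7.032
  Δ          0.1085    0.1085     0.217   -0.1085
  eq         0.1195    0.1204    0.8905     6.924
  solve Keq expr → x = -0.1085; check Q = 606.8
Then remove 0.8765 M of A.
Step 2:
                  B         C         X         A
  init       0.1195    0.1204    0.8905     6.047
  Δ       -0.006207 -0.006207  -0.01241  0.006207
  eq         0.1133    0.1142    0.8781     6.053
  solve Keq expr → x = 0.006207; check Q = 606.8

Q₀ = 1.1824e+05; Q > K (proceeds reverse)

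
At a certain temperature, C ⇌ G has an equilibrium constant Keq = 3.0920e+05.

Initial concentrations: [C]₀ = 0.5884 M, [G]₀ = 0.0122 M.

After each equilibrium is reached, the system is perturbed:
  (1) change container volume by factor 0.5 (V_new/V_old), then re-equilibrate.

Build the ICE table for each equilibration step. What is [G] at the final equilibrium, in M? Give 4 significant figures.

Q₀ = 0.02073 vs Keq = 3.0920e+05 ⇒ Q<K, forward
Step 1:
                   C          G
  Initial     0.5884     0.0122
  Change     -0.5884     0.5884
  Equil   1.9424e-06     0.6006
  solve Keq expr → x = 0.5884; check Q = 3.0920e+05
Then change container volume by factor 0.5 (V_new/V_old).
Step 2:
                   C          G
  Initial 3.8849e-06      1.201
  Change           0          0
  Equil   3.8849e-06      1.201
  solve Keq expr → x = 0; check Q = 3.0920e+05

[G]_eq = 1.201 M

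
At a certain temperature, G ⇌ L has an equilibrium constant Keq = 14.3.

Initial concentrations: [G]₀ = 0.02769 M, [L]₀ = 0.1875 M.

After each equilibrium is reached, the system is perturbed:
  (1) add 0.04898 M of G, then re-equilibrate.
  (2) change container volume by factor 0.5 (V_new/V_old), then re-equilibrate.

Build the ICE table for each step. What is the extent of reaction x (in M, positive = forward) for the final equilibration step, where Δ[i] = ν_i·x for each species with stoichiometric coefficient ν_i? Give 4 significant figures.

x = 0 M

Q₀ = 6.771 vs Keq = 14.3 ⇒ Q<K, forward
Step 1:
                   G          L
  Initial    0.02769     0.1875
  Change    -0.01363    0.01363
  Equil      0.01406     0.2011
  solve Keq expr → x = 0.01363; check Q = 14.3
Then add 0.04898 M of G.
Step 2:
                   G          L
  Initial    0.06304     0.2011
  Change    -0.04578    0.04578
  Equil      0.01727     0.2469
  solve Keq expr → x = 0.04578; check Q = 14.3
Then change container volume by factor 0.5 (V_new/V_old).
Step 3:
                   G          L
  Initial    0.03453     0.4938
  Change           0          0
  Equil      0.03453     0.4938
  solve Keq expr → x = 0; check Q = 14.3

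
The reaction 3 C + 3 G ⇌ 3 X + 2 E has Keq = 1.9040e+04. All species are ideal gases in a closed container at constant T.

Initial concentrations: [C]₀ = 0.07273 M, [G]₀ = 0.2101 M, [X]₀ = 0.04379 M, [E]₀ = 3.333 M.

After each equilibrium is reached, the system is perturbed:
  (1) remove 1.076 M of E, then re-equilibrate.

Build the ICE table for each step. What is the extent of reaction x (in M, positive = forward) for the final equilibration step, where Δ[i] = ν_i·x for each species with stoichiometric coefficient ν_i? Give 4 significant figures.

x = 0.001832 M

Q₀ = 261.4 vs Keq = 1.9040e+04 ⇒ Q<K, forward
Step 1:
                    C           G           X           E
  I           0.07273      0.2101     0.04379       3.333
  C          -0.03497    -0.03497     0.03497     0.02332
  E           0.03776      0.1751     0.07876       3.356
  solve Keq expr → x = 0.01166; check Q = 1.9040e+04
Then remove 1.076 M of E.
Step 2:
                    C           G           X           E
  I           0.03776      0.1751     0.07876        2.28
  C         -0.005495   -0.005495    0.005495    0.003664
  E           0.03226      0.1696     0.08426       2.284
  solve Keq expr → x = 0.001832; check Q = 1.9040e+04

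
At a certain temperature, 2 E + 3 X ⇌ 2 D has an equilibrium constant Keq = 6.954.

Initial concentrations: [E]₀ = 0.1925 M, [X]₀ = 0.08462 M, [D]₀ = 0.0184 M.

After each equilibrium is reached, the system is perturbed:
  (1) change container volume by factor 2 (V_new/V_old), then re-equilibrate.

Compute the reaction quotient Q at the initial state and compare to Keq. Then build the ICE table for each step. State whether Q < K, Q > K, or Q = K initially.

Q₀ = 15.08; Q > K (proceeds reverse)

Q₀ = 15.08 vs Keq = 6.954 ⇒ Q>K, reverse
Step 1:
                   E          X          D
  init        0.1925    0.08462     0.0184
  Δ         0.004186   0.006279  -0.004186
  eq          0.1967     0.0909    0.01421
  solve Keq expr → x = -0.002093; check Q = 6.954
Then change container volume by factor 2 (V_new/V_old).
Step 2:
                   E          X          D
  init       0.09834    0.04545   0.007107
  Δ         0.003964   0.005946  -0.003964
  eq          0.1023    0.05139   0.003143
  solve Keq expr → x = -0.001982; check Q = 6.954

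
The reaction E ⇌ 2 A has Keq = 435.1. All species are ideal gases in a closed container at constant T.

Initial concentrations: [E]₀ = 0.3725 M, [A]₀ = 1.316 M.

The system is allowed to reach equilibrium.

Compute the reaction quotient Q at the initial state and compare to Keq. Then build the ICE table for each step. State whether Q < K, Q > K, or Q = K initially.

Q₀ = 4.649; Q < K (proceeds forward)

Q₀ = 4.649 vs Keq = 435.1 ⇒ Q<K, forward
Step 1:
                   E          A
  I           0.3725      1.316
  C          -0.3629     0.7258
  E         0.009582      2.042
  solve Keq expr → x = 0.3629; check Q = 435.1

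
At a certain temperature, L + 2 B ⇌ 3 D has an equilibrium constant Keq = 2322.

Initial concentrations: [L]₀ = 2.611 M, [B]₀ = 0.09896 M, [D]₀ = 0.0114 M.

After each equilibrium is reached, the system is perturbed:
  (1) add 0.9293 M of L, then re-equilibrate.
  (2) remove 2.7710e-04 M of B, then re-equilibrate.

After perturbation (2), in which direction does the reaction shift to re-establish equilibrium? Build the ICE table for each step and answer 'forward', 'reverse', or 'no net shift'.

Q₀ = 5.7941e-05 vs Keq = 2322 ⇒ Q<K, forward
Step 1:
                    L           B           D
  Initial       2.611     0.09896      0.0114
  Change     -0.04907    -0.09814      0.1472
  Equil         2.562  8.1901e-04      0.1586
  solve Keq expr → x = 0.04907; check Q = 2322
Then add 0.9293 M of L.
Step 2:
                    L           B           D
  Initial       3.491  8.1901e-04      0.1586
  Change  -5.8128e-05 -1.1626e-04  1.7438e-04
  Equil         3.491  7.0275e-04      0.1588
  solve Keq expr → x = 5.8128e-05; check Q = 2322
Then remove 2.7710e-04 M of B.
Step 3:
                    L           B           D
  Initial       3.491  4.2565e-04      0.1588
  Change   1.3718e-04  2.7436e-04 -4.1153e-04
  Equil         3.491  7.0001e-04      0.1584
  solve Keq expr → x = -1.3718e-04; check Q = 2322

Direction: reverse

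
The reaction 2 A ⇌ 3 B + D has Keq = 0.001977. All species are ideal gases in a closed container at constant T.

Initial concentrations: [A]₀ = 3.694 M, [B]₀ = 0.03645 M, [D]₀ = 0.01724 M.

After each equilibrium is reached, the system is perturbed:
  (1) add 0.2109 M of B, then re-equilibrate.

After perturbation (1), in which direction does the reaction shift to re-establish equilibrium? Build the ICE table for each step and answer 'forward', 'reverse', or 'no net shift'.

Q₀ = 6.1184e-08 vs Keq = 0.001977 ⇒ Q<K, forward
Step 1:
                  A         B         D
  init        3.694   0.03645   0.01724
  Δ         -0.3133      0.47    0.1567
  eq          3.381    0.5065    0.1739
  solve Keq expr → x = 0.1567; check Q = 0.001977
Then add 0.2109 M of B.
Step 2:
                  A         B         D
  init        3.381    0.7174    0.1739
  Δ         0.09545   -0.1432  -0.04773
  eq          3.476    0.5742    0.1262
  solve Keq expr → x = -0.04773; check Q = 0.001977

Direction: reverse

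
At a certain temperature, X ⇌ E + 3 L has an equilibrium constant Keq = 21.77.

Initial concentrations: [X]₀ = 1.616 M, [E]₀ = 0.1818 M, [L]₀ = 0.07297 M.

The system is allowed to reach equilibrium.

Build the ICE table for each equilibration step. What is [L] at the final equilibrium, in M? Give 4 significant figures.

[L]_eq = 2.565 M

Q₀ = 4.3710e-05 vs Keq = 21.77 ⇒ Q<K, forward
Step 1:
                   X          E          L
  Initial      1.616     0.1818    0.07297
  Change     -0.8308     0.8308      2.492
  Equil       0.7852      1.013      2.565
  solve Keq expr → x = 0.8308; check Q = 21.77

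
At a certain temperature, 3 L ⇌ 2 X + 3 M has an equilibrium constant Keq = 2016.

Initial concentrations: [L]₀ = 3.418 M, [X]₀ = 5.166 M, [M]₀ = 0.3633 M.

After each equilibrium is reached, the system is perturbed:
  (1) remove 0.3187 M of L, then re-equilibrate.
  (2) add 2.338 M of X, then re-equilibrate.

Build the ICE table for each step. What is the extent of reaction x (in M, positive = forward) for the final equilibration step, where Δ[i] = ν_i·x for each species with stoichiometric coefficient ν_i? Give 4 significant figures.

Q₀ = 0.03205 vs Keq = 2016 ⇒ Q<K, forward
Step 1:
                    L           X           M
  Initial       3.418       5.166      0.3633
  Change       -2.576       1.717       2.576
  Equil         0.842       6.883       2.939
  solve Keq expr → x = 0.8587; check Q = 2016
Then remove 0.3187 M of L.
Step 2:
                    L           X           M
  Initial      0.5233       6.883       2.939
  Change       0.2384      -0.159     -0.2384
  Equil        0.7617       6.724       2.701
  solve Keq expr → x = -0.07948; check Q = 2016
Then add 2.338 M of X.
Step 3:
                    L           X           M
  Initial      0.7617       9.062       2.701
  Change       0.1208    -0.08054     -0.1208
  Equil        0.8825       8.982        2.58
  solve Keq expr → x = -0.04027; check Q = 2016

x = -0.04027 M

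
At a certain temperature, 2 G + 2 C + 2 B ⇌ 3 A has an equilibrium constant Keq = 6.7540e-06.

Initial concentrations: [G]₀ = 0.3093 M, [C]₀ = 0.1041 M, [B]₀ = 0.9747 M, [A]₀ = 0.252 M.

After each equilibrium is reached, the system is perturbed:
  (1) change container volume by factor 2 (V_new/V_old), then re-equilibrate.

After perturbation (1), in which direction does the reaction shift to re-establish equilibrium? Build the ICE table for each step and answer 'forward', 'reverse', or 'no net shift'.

Q₀ = 16.25 vs Keq = 6.7540e-06 ⇒ Q>K, reverse
Step 1:
                  G         C         B         A
  I          0.3093    0.1041    0.9747     0.252
  C          0.1645    0.1645    0.1645   -0.2468
  E          0.4738    0.2686     1.139  0.005217
  solve Keq expr → x = -0.08226; check Q = 6.7540e-06
Then change container volume by factor 2 (V_new/V_old).
Step 2:
                  G         C         B         A
  I          0.2369    0.1343    0.5696  0.002609
  C       8.6280e-04 8.6280e-04 8.6280e-04 -0.001294
  E          0.2378    0.1352    0.5705  0.001314
  solve Keq expr → x = -4.3140e-04; check Q = 6.7540e-06

Direction: reverse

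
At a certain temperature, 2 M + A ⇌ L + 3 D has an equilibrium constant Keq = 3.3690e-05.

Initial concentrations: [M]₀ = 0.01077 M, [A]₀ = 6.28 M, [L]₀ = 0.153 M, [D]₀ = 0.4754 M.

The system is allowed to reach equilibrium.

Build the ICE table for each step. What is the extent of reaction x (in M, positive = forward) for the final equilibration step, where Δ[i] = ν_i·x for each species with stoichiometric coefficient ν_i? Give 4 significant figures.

Q₀ = 22.57 vs Keq = 3.3690e-05 ⇒ Q>K, reverse
Step 1:
                    M           A           L           D
  Initial     0.01077        6.28       0.153      0.4754
  Change       0.2588      0.1294     -0.1294     -0.3881
  Equil        0.2695       6.409     0.02362     0.08725
  solve Keq expr → x = -0.1294; check Q = 3.3690e-05

x = -0.1294 M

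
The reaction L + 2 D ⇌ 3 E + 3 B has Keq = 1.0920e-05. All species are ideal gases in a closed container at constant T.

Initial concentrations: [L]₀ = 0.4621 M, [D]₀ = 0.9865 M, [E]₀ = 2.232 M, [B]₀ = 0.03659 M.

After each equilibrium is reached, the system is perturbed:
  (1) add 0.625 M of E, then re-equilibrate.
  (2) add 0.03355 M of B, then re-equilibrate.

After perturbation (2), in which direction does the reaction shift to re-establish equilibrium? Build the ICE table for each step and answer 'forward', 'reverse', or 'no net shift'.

Q₀ = 0.001211 vs Keq = 1.0920e-05 ⇒ Q>K, reverse
Step 1:
                   L          D          E          B
  init        0.4621     0.9865      2.232    0.03659
  Δ         0.009574    0.01915   -0.02872   -0.02872
  eq          0.4717      1.006      2.203   0.007868
  solve Keq expr → x = -0.009574; check Q = 1.0920e-05
Then add 0.625 M of E.
Step 2:
                   L          D          E          B
  init        0.4717      1.006      2.828   0.007868
  Δ       5.7590e-04   0.001152  -0.001728  -0.001728
  eq          0.4722      1.007      2.827    0.00614
  solve Keq expr → x = -5.7590e-04; check Q = 1.0920e-05
Then add 0.03355 M of B.
Step 3:
                   L          D          E          B
  init        0.4722      1.007      2.827    0.03969
  Δ          0.01111    0.02222   -0.03334   -0.03334
  eq          0.4834      1.029      2.793   0.006353
  solve Keq expr → x = -0.01111; check Q = 1.0920e-05

Direction: reverse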